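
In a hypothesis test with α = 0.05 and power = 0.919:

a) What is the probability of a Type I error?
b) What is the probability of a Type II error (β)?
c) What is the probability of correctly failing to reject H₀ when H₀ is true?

Answer: a) 0.05, b) 0.081, c) 0.95

Derivation:
a) Type I error probability = α = 0.05
b) Power = P(reject H₀ | H₁ true) = 1 - β = 0.919, so Type II error probability = β = 1 - Power = 0.081
c) P(fail to reject H₀ | H₀ true) = 1 - α = 0.95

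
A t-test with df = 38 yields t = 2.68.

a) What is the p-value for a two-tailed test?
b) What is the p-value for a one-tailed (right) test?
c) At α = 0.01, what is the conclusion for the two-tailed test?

Using t-distribution with df = 38:
a) Two-tailed: p = 2×P(T > 2.68) = 0.0108
b) One-tailed: p = P(T > 2.68) = 0.0054
c) 0.0108 ≥ 0.01, fail to reject H₀

Answer: a) 0.0108, b) 0.0054, c) fail to reject H₀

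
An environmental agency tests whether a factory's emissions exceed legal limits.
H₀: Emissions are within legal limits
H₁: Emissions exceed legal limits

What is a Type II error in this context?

Answer: Failing to cite a factory whose emissions actually exceed the limit

Derivation:
A Type I error (probability α) occurs when we reject a true H₀.
A Type II error (probability β) occurs when we fail to reject a false H₀.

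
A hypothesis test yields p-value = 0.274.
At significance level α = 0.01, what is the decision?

Compare p-value to α:
0.274 ≥ 0.01
Decision: fail to reject H₀

Answer: fail to reject H₀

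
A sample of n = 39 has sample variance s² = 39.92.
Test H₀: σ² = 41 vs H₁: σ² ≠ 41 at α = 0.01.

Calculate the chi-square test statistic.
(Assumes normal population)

Answer: χ² = 36.9990, fail to reject H₀

Derivation:
df = n - 1 = 38
χ² = (n-1)s²/σ₀² = 38×39.92/41 = 36.9990
Critical values: χ²_{0.995,38} = 19.289, χ²_{0.005,38} = 64.181
Rejection region: χ² < 19.289 or χ² > 64.181
Decision: fail to reject H₀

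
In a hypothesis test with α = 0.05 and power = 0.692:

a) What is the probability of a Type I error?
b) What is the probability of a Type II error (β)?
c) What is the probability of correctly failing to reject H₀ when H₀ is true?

a) Type I error probability = α = 0.05
b) Power = P(reject H₀ | H₁ true) = 1 - β = 0.692, so Type II error probability = β = 1 - Power = 0.308
c) P(fail to reject H₀ | H₀ true) = 1 - α = 0.95

Answer: a) 0.05, b) 0.308, c) 0.95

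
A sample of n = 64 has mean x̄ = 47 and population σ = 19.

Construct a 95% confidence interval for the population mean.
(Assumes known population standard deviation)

Answer: (42.3450, 51.6550)

Derivation:
Confidence level: 95%, α = 0.05
z_0.025 = 1.960
SE = σ/√n = 19/√64 = 2.3750
Margin of error = 1.960 × 2.3750 = 4.6550
CI: x̄ ± margin = 47 ± 4.6550
CI: (42.3450, 51.6550)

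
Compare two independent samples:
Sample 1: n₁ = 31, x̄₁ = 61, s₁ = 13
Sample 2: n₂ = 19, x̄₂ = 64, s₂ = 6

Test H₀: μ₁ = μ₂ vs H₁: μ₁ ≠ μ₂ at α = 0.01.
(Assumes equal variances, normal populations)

Pooled variance: s²_p = [30×13² + 18×6²]/(48) = 119.1250
s_p = 10.9144
SE = s_p×√(1/n₁ + 1/n₂) = 10.9144×√(1/31 + 1/19) = 3.1800
t = (x̄₁ - x̄₂)/SE = (61 - 64)/3.1800 = -0.9434
df = 48, t-critical = ±2.682
Decision: fail to reject H₀

Answer: t = -0.9434, fail to reject H₀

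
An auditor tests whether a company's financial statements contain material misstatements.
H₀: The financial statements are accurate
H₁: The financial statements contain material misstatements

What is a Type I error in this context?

Answer: Concluding the statements are misstated when they are actually accurate

Derivation:
Type I error (α): Rejecting H₀ when H₀ is true
Type II error (β): Failing to reject H₀ when H₁ is true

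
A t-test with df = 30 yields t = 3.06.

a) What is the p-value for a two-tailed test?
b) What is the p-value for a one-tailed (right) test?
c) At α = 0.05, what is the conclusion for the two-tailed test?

Using t-distribution with df = 30:
a) Two-tailed: p = 2×P(T > 3.06) = 0.0046
b) One-tailed: p = P(T > 3.06) = 0.0023
c) 0.0046 < 0.05, reject H₀

Answer: a) 0.0046, b) 0.0023, c) reject H₀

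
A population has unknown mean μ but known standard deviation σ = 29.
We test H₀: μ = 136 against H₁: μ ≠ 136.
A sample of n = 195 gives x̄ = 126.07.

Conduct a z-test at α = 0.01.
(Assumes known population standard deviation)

Standard error: SE = σ/√n = 29/√195 = 2.0767
z-statistic: z = (x̄ - μ₀)/SE = (126.07 - 136)/2.0767 = -4.7816
Critical value: ±2.576
p-value < 0.0001
Decision: reject H₀

Answer: z = -4.7816, reject H₀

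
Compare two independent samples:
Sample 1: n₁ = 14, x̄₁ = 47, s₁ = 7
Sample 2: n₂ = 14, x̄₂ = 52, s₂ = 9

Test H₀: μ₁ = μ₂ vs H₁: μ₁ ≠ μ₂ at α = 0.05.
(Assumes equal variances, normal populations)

Answer: t = -1.6408, fail to reject H₀

Derivation:
Pooled variance: s²_p = [13×7² + 13×9²]/(26) = 65.0000
s_p = 8.0623
SE = s_p×√(1/n₁ + 1/n₂) = 8.0623×√(1/14 + 1/14) = 3.0473
t = (x̄₁ - x̄₂)/SE = (47 - 52)/3.0473 = -1.6408
df = 26, t-critical = ±2.056
Decision: fail to reject H₀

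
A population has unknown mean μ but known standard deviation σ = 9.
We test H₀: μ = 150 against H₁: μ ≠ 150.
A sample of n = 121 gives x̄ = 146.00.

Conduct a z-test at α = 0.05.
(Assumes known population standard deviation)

Standard error: SE = σ/√n = 9/√121 = 0.8182
z-statistic: z = (x̄ - μ₀)/SE = (146.00 - 150)/0.8182 = -4.8888
Critical value: ±1.960
p-value < 0.0001
Decision: reject H₀

Answer: z = -4.8888, reject H₀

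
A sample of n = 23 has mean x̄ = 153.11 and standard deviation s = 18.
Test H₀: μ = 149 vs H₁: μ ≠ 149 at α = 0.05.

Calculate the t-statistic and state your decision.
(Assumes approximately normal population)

df = n - 1 = 22
SE = s/√n = 18/√23 = 3.7533
t = (x̄ - μ₀)/SE = (153.11 - 149)/3.7533 = 1.0950
Critical value: t_{0.025,22} = ±2.074
p-value ≈ 0.2854
Decision: fail to reject H₀

Answer: t = 1.0950, fail to reject H₀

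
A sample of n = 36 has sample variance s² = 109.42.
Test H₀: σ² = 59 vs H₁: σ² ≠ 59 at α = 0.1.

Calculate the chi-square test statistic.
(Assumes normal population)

Answer: χ² = 64.9102, reject H₀

Derivation:
df = n - 1 = 35
χ² = (n-1)s²/σ₀² = 35×109.42/59 = 64.9102
Critical values: χ²_{0.95,35} = 22.465, χ²_{0.05,35} = 49.802
Rejection region: χ² < 22.465 or χ² > 49.802
Decision: reject H₀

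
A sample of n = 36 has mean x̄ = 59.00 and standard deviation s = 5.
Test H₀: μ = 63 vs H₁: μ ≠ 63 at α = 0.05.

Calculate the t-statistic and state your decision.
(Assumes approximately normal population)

Answer: t = -4.8002, reject H₀

Derivation:
df = n - 1 = 35
SE = s/√n = 5/√36 = 0.8333
t = (x̄ - μ₀)/SE = (59.00 - 63)/0.8333 = -4.8002
Critical value: t_{0.025,35} = ±2.030
p-value < 0.0001
Decision: reject H₀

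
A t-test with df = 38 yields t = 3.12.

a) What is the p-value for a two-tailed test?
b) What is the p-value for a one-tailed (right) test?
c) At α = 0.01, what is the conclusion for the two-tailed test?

Answer: a) 0.0034, b) 0.0017, c) reject H₀

Derivation:
Using t-distribution with df = 38:
a) Two-tailed: p = 2×P(T > 3.12) = 0.0034
b) One-tailed: p = P(T > 3.12) = 0.0017
c) 0.0034 < 0.01, reject H₀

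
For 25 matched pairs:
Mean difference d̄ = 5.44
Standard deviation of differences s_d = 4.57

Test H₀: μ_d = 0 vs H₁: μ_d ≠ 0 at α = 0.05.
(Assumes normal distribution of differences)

df = n - 1 = 24
SE = s_d/√n = 4.57/√25 = 0.9140
t = d̄/SE = 5.44/0.9140 = 5.9519
Critical value: t_{0.025,24} = ±2.064
p-value < 0.0001
Decision: reject H₀

Answer: t = 5.9519, reject H₀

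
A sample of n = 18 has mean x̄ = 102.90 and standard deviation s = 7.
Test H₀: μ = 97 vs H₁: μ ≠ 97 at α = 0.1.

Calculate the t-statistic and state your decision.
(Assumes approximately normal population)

df = n - 1 = 17
SE = s/√n = 7/√18 = 1.6499
t = (x̄ - μ₀)/SE = (102.90 - 97)/1.6499 = 3.5760
Critical value: t_{0.05,17} = ±1.740
p-value ≈ 0.0023
Decision: reject H₀

Answer: t = 3.5760, reject H₀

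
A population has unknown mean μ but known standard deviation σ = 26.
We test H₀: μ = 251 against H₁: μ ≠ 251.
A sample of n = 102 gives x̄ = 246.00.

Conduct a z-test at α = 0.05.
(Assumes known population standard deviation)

Standard error: SE = σ/√n = 26/√102 = 2.5744
z-statistic: z = (x̄ - μ₀)/SE = (246.00 - 251)/2.5744 = -1.9422
Critical value: ±1.960
p-value = 0.0521
Decision: fail to reject H₀

Answer: z = -1.9422, fail to reject H₀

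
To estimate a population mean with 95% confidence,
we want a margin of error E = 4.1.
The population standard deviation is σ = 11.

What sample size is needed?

Answer: n = 28

Derivation:
z_0.025 = 1.960
n = (z×σ/E)² = (1.960×11/4.1)²
n = 27.6522
Round up: n = 28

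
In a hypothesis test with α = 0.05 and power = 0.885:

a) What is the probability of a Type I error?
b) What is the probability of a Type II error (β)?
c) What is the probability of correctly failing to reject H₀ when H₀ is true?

a) Type I error probability = α = 0.05
b) Power = P(reject H₀ | H₁ true) = 1 - β = 0.885, so Type II error probability = β = 1 - Power = 0.115
c) P(fail to reject H₀ | H₀ true) = 1 - α = 0.95

Answer: a) 0.05, b) 0.115, c) 0.95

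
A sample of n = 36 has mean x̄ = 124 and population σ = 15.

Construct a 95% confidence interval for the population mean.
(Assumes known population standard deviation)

Confidence level: 95%, α = 0.05
z_0.025 = 1.960
SE = σ/√n = 15/√36 = 2.5000
Margin of error = 1.960 × 2.5000 = 4.9000
CI: x̄ ± margin = 124 ± 4.9000
CI: (119.1000, 128.9000)

Answer: (119.1000, 128.9000)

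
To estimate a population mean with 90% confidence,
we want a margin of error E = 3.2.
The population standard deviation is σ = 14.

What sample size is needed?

z_0.05 = 1.645
n = (z×σ/E)² = (1.645×14/3.2)²
n = 51.7950
Round up: n = 52

Answer: n = 52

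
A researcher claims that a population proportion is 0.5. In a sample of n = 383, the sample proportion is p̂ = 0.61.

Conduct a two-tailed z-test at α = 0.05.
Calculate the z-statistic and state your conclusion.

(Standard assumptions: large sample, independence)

Answer: z = 4.3055, reject H₀

Derivation:
H₀: p = 0.5, H₁: p ≠ 0.5
Standard error: SE = √(p₀(1-p₀)/n) = √(0.5×0.5/383) = 0.025549
z-statistic: z = (p̂ - p₀)/SE = (0.61 - 0.5)/0.025549 = 4.3055
Critical value: z_0.025 = ±1.960
p-value < 0.0001
Decision: reject H₀ at α = 0.05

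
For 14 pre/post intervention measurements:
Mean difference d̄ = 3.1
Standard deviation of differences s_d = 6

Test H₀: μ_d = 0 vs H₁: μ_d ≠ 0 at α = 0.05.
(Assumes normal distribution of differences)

Answer: t = 1.9332, fail to reject H₀

Derivation:
df = n - 1 = 13
SE = s_d/√n = 6/√14 = 1.6036
t = d̄/SE = 3.1/1.6036 = 1.9332
Critical value: t_{0.025,13} = ±2.160
p-value ≈ 0.0753
Decision: fail to reject H₀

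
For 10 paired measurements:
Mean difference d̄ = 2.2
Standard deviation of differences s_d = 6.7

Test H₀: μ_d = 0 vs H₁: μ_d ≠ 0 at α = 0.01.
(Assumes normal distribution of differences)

df = n - 1 = 9
SE = s_d/√n = 6.7/√10 = 2.1187
t = d̄/SE = 2.2/2.1187 = 1.0384
Critical value: t_{0.005,9} = ±3.250
p-value ≈ 0.3262
Decision: fail to reject H₀

Answer: t = 1.0384, fail to reject H₀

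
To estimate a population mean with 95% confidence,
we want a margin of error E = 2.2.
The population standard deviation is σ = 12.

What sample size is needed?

z_0.025 = 1.960
n = (z×σ/E)² = (1.960×12/2.2)²
n = 114.2955
Round up: n = 115

Answer: n = 115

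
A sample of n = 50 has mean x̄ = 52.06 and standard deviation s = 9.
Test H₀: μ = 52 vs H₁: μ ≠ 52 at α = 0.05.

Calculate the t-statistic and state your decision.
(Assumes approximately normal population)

Answer: t = 0.0471, fail to reject H₀

Derivation:
df = n - 1 = 49
SE = s/√n = 9/√50 = 1.2728
t = (x̄ - μ₀)/SE = (52.06 - 52)/1.2728 = 0.0471
Critical value: t_{0.025,49} = ±2.010
p-value ≈ 0.9626
Decision: fail to reject H₀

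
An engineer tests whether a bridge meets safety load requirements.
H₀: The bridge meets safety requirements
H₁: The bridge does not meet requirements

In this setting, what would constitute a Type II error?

Type I error (α): Rejecting H₀ when H₀ is true
Type II error (β): Failing to reject H₀ when H₁ is true

Answer: Declaring an unsafe bridge to be safe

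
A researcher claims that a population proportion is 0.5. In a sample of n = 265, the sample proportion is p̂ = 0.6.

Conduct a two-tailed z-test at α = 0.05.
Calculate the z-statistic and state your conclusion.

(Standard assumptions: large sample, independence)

Answer: z = 3.2557, reject H₀

Derivation:
H₀: p = 0.5, H₁: p ≠ 0.5
Standard error: SE = √(p₀(1-p₀)/n) = √(0.5×0.5/265) = 0.030715
z-statistic: z = (p̂ - p₀)/SE = (0.6 - 0.5)/0.030715 = 3.2557
Critical value: z_0.025 = ±1.960
p-value = 0.0011
Decision: reject H₀ at α = 0.05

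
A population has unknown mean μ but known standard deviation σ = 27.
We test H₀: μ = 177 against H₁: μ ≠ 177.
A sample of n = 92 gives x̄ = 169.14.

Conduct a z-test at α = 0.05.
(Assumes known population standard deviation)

Answer: z = -2.7923, reject H₀

Derivation:
Standard error: SE = σ/√n = 27/√92 = 2.8149
z-statistic: z = (x̄ - μ₀)/SE = (169.14 - 177)/2.8149 = -2.7923
Critical value: ±1.960
p-value = 0.0052
Decision: reject H₀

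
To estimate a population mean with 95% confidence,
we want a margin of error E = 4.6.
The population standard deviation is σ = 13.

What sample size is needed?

z_0.025 = 1.960
n = (z×σ/E)² = (1.960×13/4.6)²
n = 30.6820
Round up: n = 31

Answer: n = 31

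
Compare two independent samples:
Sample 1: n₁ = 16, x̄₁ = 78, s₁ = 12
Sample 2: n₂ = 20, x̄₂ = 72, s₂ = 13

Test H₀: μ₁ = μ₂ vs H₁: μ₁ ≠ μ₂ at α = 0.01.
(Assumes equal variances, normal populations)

Answer: t = 1.4233, fail to reject H₀

Derivation:
Pooled variance: s²_p = [15×12² + 19×13²]/(34) = 157.9706
s_p = 12.5686
SE = s_p×√(1/n₁ + 1/n₂) = 12.5686×√(1/16 + 1/20) = 4.2156
t = (x̄₁ - x̄₂)/SE = (78 - 72)/4.2156 = 1.4233
df = 34, t-critical = ±2.728
Decision: fail to reject H₀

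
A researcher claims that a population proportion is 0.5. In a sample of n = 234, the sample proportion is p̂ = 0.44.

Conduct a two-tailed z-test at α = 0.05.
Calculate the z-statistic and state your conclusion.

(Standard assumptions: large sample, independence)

H₀: p = 0.5, H₁: p ≠ 0.5
Standard error: SE = √(p₀(1-p₀)/n) = √(0.5×0.5/234) = 0.032686
z-statistic: z = (p̂ - p₀)/SE = (0.44 - 0.5)/0.032686 = -1.8356
Critical value: z_0.025 = ±1.960
p-value = 0.0664
Decision: fail to reject H₀ at α = 0.05

Answer: z = -1.8356, fail to reject H₀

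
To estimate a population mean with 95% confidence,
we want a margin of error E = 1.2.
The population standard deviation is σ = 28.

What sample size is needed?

z_0.025 = 1.960
n = (z×σ/E)² = (1.960×28/1.2)²
n = 2091.5378
Round up: n = 2092

Answer: n = 2092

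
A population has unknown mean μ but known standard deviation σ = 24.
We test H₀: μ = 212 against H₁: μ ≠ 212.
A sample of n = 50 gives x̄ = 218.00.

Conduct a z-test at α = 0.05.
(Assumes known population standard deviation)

Standard error: SE = σ/√n = 24/√50 = 3.3941
z-statistic: z = (x̄ - μ₀)/SE = (218.00 - 212)/3.3941 = 1.7678
Critical value: ±1.960
p-value = 0.0771
Decision: fail to reject H₀

Answer: z = 1.7678, fail to reject H₀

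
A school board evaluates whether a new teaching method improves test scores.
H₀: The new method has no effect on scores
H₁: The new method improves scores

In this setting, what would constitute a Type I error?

Answer: Concluding the new method improves scores when it actually doesn't

Derivation:
Type I error (α): Rejecting H₀ when H₀ is true
Type II error (β): Failing to reject H₀ when H₁ is true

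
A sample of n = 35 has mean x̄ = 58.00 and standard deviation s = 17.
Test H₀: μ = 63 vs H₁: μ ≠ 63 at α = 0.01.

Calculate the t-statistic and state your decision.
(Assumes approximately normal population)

Answer: t = -1.7400, fail to reject H₀

Derivation:
df = n - 1 = 34
SE = s/√n = 17/√35 = 2.8735
t = (x̄ - μ₀)/SE = (58.00 - 63)/2.8735 = -1.7400
Critical value: t_{0.005,34} = ±2.728
p-value ≈ 0.0909
Decision: fail to reject H₀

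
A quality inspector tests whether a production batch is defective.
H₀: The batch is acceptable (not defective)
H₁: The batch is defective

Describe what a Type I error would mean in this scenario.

Type I error: rejecting H₀ when it is actually true (false positive).
Type II error: failing to reject H₀ when H₁ is actually true (false negative).

Answer: Rejecting an acceptable batch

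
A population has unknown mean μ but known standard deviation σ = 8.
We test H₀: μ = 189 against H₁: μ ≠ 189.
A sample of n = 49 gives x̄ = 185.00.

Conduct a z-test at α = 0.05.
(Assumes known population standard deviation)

Standard error: SE = σ/√n = 8/√49 = 1.1429
z-statistic: z = (x̄ - μ₀)/SE = (185.00 - 189)/1.1429 = -3.4999
Critical value: ±1.960
p-value = 0.0005
Decision: reject H₀

Answer: z = -3.4999, reject H₀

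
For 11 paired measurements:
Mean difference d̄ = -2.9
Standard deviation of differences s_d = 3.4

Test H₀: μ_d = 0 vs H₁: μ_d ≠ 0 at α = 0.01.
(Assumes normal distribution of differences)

df = n - 1 = 10
SE = s_d/√n = 3.4/√11 = 1.0251
t = d̄/SE = -2.9/1.0251 = -2.8290
Critical value: t_{0.005,10} = ±3.169
p-value ≈ 0.0179
Decision: fail to reject H₀

Answer: t = -2.8290, fail to reject H₀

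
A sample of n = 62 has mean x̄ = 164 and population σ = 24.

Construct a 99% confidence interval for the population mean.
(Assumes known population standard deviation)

Answer: (156.1484, 171.8516)

Derivation:
Confidence level: 99%, α = 0.01
z_0.005 = 2.576
SE = σ/√n = 24/√62 = 3.0480
Margin of error = 2.576 × 3.0480 = 7.8516
CI: x̄ ± margin = 164 ± 7.8516
CI: (156.1484, 171.8516)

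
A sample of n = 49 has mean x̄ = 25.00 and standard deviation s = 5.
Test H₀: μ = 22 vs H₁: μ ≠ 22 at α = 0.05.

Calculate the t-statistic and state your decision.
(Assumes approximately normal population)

Answer: t = 4.1999, reject H₀

Derivation:
df = n - 1 = 48
SE = s/√n = 5/√49 = 0.7143
t = (x̄ - μ₀)/SE = (25.00 - 22)/0.7143 = 4.1999
Critical value: t_{0.025,48} = ±2.011
p-value ≈ 0.0001
Decision: reject H₀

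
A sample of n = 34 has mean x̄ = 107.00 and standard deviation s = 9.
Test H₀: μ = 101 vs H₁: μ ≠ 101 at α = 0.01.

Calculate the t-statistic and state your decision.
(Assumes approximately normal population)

df = n - 1 = 33
SE = s/√n = 9/√34 = 1.5435
t = (x̄ - μ₀)/SE = (107.00 - 101)/1.5435 = 3.8873
Critical value: t_{0.005,33} = ±2.733
p-value ≈ 0.0005
Decision: reject H₀

Answer: t = 3.8873, reject H₀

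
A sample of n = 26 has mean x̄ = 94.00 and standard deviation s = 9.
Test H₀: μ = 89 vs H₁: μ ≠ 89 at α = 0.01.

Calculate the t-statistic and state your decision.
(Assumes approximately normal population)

Answer: t = 2.8329, reject H₀

Derivation:
df = n - 1 = 25
SE = s/√n = 9/√26 = 1.7650
t = (x̄ - μ₀)/SE = (94.00 - 89)/1.7650 = 2.8329
Critical value: t_{0.005,25} = ±2.787
p-value ≈ 0.0090
Decision: reject H₀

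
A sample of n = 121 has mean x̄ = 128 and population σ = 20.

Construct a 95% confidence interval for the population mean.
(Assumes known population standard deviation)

Answer: (124.4363, 131.5637)

Derivation:
Confidence level: 95%, α = 0.05
z_0.025 = 1.960
SE = σ/√n = 20/√121 = 1.8182
Margin of error = 1.960 × 1.8182 = 3.5637
CI: x̄ ± margin = 128 ± 3.5637
CI: (124.4363, 131.5637)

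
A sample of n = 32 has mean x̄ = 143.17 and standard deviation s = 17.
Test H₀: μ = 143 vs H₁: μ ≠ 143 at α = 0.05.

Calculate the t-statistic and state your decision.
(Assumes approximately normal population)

df = n - 1 = 31
SE = s/√n = 17/√32 = 3.0052
t = (x̄ - μ₀)/SE = (143.17 - 143)/3.0052 = 0.0566
Critical value: t_{0.025,31} = ±2.040
p-value ≈ 0.9552
Decision: fail to reject H₀

Answer: t = 0.0566, fail to reject H₀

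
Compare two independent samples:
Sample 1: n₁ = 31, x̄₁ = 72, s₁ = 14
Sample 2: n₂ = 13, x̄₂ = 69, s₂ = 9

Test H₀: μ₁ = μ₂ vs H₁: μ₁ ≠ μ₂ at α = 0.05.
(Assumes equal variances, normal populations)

Answer: t = 0.7108, fail to reject H₀

Derivation:
Pooled variance: s²_p = [30×14² + 12×9²]/(42) = 163.1429
s_p = 12.7727
SE = s_p×√(1/n₁ + 1/n₂) = 12.7727×√(1/31 + 1/13) = 4.2204
t = (x̄₁ - x̄₂)/SE = (72 - 69)/4.2204 = 0.7108
df = 42, t-critical = ±2.018
Decision: fail to reject H₀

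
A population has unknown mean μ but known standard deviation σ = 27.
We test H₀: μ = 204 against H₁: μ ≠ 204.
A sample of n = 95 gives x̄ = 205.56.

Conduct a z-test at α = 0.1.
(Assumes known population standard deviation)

Standard error: SE = σ/√n = 27/√95 = 2.7701
z-statistic: z = (x̄ - μ₀)/SE = (205.56 - 204)/2.7701 = 0.5632
Critical value: ±1.645
p-value = 0.5733
Decision: fail to reject H₀

Answer: z = 0.5632, fail to reject H₀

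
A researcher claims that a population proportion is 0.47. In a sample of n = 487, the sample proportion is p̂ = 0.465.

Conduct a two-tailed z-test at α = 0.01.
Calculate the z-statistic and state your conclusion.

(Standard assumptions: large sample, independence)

H₀: p = 0.47, H₁: p ≠ 0.47
Standard error: SE = √(p₀(1-p₀)/n) = √(0.47×0.53/487) = 0.022616
z-statistic: z = (p̂ - p₀)/SE = (0.465 - 0.47)/0.022616 = -0.2211
Critical value: z_0.005 = ±2.576
p-value = 0.8250
Decision: fail to reject H₀ at α = 0.01

Answer: z = -0.2211, fail to reject H₀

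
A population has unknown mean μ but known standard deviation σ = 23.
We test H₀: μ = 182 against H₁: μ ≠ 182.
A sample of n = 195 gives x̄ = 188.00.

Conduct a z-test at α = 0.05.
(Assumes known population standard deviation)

Answer: z = 3.6428, reject H₀

Derivation:
Standard error: SE = σ/√n = 23/√195 = 1.6471
z-statistic: z = (x̄ - μ₀)/SE = (188.00 - 182)/1.6471 = 3.6428
Critical value: ±1.960
p-value = 0.0003
Decision: reject H₀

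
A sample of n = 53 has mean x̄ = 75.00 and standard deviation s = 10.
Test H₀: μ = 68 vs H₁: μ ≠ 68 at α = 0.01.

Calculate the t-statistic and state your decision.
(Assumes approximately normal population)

df = n - 1 = 52
SE = s/√n = 10/√53 = 1.3736
t = (x̄ - μ₀)/SE = (75.00 - 68)/1.3736 = 5.0961
Critical value: t_{0.005,52} = ±2.674
p-value < 0.0001
Decision: reject H₀

Answer: t = 5.0961, reject H₀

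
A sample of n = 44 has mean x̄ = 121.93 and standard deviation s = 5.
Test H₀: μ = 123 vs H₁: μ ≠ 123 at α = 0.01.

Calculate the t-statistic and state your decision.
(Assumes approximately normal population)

Answer: t = -1.4195, fail to reject H₀

Derivation:
df = n - 1 = 43
SE = s/√n = 5/√44 = 0.7538
t = (x̄ - μ₀)/SE = (121.93 - 123)/0.7538 = -1.4195
Critical value: t_{0.005,43} = ±2.695
p-value ≈ 0.1630
Decision: fail to reject H₀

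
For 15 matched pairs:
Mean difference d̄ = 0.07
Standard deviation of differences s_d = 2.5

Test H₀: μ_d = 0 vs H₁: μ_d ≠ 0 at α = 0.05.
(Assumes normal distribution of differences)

Answer: t = 0.1084, fail to reject H₀

Derivation:
df = n - 1 = 14
SE = s_d/√n = 2.5/√15 = 0.6455
t = d̄/SE = 0.07/0.6455 = 0.1084
Critical value: t_{0.025,14} = ±2.145
p-value ≈ 0.9152
Decision: fail to reject H₀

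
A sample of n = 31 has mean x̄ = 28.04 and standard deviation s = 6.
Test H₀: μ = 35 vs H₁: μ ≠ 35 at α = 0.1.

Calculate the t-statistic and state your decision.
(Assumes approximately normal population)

df = n - 1 = 30
SE = s/√n = 6/√31 = 1.0776
t = (x̄ - μ₀)/SE = (28.04 - 35)/1.0776 = -6.4588
Critical value: t_{0.05,30} = ±1.697
p-value < 0.0001
Decision: reject H₀

Answer: t = -6.4588, reject H₀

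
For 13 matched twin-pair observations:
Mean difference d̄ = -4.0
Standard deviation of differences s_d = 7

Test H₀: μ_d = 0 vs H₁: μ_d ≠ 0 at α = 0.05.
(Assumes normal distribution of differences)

df = n - 1 = 12
SE = s_d/√n = 7/√13 = 1.9415
t = d̄/SE = -4.0/1.9415 = -2.0603
Critical value: t_{0.025,12} = ±2.179
p-value ≈ 0.0617
Decision: fail to reject H₀

Answer: t = -2.0603, fail to reject H₀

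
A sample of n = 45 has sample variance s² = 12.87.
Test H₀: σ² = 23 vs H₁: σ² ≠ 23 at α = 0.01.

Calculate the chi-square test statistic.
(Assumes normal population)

df = n - 1 = 44
χ² = (n-1)s²/σ₀² = 44×12.87/23 = 24.6209
Critical values: χ²_{0.995,44} = 23.584, χ²_{0.005,44} = 71.893
Rejection region: χ² < 23.584 or χ² > 71.893
Decision: fail to reject H₀

Answer: χ² = 24.6209, fail to reject H₀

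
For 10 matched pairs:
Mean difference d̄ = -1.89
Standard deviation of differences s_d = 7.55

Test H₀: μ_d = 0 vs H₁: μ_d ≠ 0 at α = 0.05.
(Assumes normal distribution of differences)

df = n - 1 = 9
SE = s_d/√n = 7.55/√10 = 2.3875
t = d̄/SE = -1.89/2.3875 = -0.7916
Critical value: t_{0.025,9} = ±2.262
p-value ≈ 0.4490
Decision: fail to reject H₀

Answer: t = -0.7916, fail to reject H₀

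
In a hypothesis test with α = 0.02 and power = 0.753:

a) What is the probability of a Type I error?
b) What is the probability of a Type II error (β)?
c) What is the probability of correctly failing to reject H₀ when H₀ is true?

Answer: a) 0.02, b) 0.247, c) 0.98

Derivation:
a) Type I error probability = α = 0.02
b) Power = P(reject H₀ | H₁ true) = 1 - β = 0.753, so Type II error probability = β = 1 - Power = 0.247
c) P(fail to reject H₀ | H₀ true) = 1 - α = 0.98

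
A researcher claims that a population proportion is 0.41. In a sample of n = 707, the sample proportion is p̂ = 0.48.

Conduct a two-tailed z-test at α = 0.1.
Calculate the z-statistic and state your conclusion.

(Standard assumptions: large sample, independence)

Answer: z = 3.7844, reject H₀

Derivation:
H₀: p = 0.41, H₁: p ≠ 0.41
Standard error: SE = √(p₀(1-p₀)/n) = √(0.41×0.59/707) = 0.018497
z-statistic: z = (p̂ - p₀)/SE = (0.48 - 0.41)/0.018497 = 3.7844
Critical value: z_0.05 = ±1.645
p-value = 0.0002
Decision: reject H₀ at α = 0.1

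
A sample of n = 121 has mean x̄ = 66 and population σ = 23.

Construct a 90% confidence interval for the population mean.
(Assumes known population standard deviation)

Confidence level: 90%, α = 0.1
z_0.05 = 1.645
SE = σ/√n = 23/√121 = 2.0909
Margin of error = 1.645 × 2.0909 = 3.4395
CI: x̄ ± margin = 66 ± 3.4395
CI: (62.5605, 69.4395)

Answer: (62.5605, 69.4395)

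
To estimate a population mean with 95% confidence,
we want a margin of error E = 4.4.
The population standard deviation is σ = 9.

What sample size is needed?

z_0.025 = 1.960
n = (z×σ/E)² = (1.960×9/4.4)²
n = 16.0728
Round up: n = 17

Answer: n = 17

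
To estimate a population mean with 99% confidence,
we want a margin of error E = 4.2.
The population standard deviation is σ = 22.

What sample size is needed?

z_0.005 = 2.576
n = (z×σ/E)² = (2.576×22/4.2)²
n = 182.0700
Round up: n = 183

Answer: n = 183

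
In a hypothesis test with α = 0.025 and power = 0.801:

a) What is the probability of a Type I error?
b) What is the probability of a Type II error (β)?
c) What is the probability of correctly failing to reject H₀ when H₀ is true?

a) Type I error probability = α = 0.025
b) Power = P(reject H₀ | H₁ true) = 1 - β = 0.801, so Type II error probability = β = 1 - Power = 0.199
c) P(fail to reject H₀ | H₀ true) = 1 - α = 0.975

Answer: a) 0.025, b) 0.199, c) 0.975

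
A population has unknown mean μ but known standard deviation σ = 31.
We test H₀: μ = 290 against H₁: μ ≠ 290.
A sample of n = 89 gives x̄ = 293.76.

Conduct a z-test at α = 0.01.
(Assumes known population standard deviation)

Answer: z = 1.1442, fail to reject H₀

Derivation:
Standard error: SE = σ/√n = 31/√89 = 3.2860
z-statistic: z = (x̄ - μ₀)/SE = (293.76 - 290)/3.2860 = 1.1442
Critical value: ±2.576
p-value = 0.2525
Decision: fail to reject H₀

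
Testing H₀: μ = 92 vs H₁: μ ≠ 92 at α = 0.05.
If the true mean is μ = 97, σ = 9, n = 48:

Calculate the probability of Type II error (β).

SE = σ/√n = 9/√48 = 1.2990
Critical values: μ₀ ± z_0.025×SE = 92 ± 1.960×1.2990
Acceptance region: (89.4540, 94.5460)
Under H₁ (μ = 97): z_high = (94.5460 - 97)/1.2990 = -1.8891, z_low = (89.4540 - 97)/1.2990 = -5.8091
β = P(not reject | H₁) = Φ(-1.8891) - Φ(-5.8091) ≈ 0.0294

Answer: β ≈ 0.0294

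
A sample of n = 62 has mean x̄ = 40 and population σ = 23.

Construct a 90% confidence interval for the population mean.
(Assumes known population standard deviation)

Confidence level: 90%, α = 0.1
z_0.05 = 1.645
SE = σ/√n = 23/√62 = 2.9210
Margin of error = 1.645 × 2.9210 = 4.8050
CI: x̄ ± margin = 40 ± 4.8050
CI: (35.1950, 44.8050)

Answer: (35.1950, 44.8050)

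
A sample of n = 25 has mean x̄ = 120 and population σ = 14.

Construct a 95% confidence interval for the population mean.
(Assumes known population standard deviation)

Confidence level: 95%, α = 0.05
z_0.025 = 1.960
SE = σ/√n = 14/√25 = 2.8000
Margin of error = 1.960 × 2.8000 = 5.4880
CI: x̄ ± margin = 120 ± 5.4880
CI: (114.5120, 125.4880)

Answer: (114.5120, 125.4880)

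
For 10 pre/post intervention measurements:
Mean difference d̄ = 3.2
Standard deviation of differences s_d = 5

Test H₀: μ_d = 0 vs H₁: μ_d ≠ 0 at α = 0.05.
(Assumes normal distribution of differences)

df = n - 1 = 9
SE = s_d/√n = 5/√10 = 1.5811
t = d̄/SE = 3.2/1.5811 = 2.0239
Critical value: t_{0.025,9} = ±2.262
p-value ≈ 0.0737
Decision: fail to reject H₀

Answer: t = 2.0239, fail to reject H₀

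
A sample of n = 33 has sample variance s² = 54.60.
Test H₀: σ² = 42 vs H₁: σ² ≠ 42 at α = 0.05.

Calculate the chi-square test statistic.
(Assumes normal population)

Answer: χ² = 41.6000, fail to reject H₀

Derivation:
df = n - 1 = 32
χ² = (n-1)s²/σ₀² = 32×54.60/42 = 41.6000
Critical values: χ²_{0.975,32} = 18.291, χ²_{0.025,32} = 49.480
Rejection region: χ² < 18.291 or χ² > 49.480
Decision: fail to reject H₀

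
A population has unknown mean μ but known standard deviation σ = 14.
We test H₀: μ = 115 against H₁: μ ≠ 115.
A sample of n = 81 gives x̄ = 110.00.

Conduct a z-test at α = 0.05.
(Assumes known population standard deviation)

Standard error: SE = σ/√n = 14/√81 = 1.5556
z-statistic: z = (x̄ - μ₀)/SE = (110.00 - 115)/1.5556 = -3.2142
Critical value: ±1.960
p-value = 0.0013
Decision: reject H₀

Answer: z = -3.2142, reject H₀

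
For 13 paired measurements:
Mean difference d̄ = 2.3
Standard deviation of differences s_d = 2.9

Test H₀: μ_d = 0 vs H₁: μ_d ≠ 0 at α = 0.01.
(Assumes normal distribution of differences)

df = n - 1 = 12
SE = s_d/√n = 2.9/√13 = 0.8043
t = d̄/SE = 2.3/0.8043 = 2.8596
Critical value: t_{0.005,12} = ±3.055
p-value ≈ 0.0144
Decision: fail to reject H₀

Answer: t = 2.8596, fail to reject H₀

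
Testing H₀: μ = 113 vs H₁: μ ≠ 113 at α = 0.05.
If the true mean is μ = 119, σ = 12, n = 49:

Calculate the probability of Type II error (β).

SE = σ/√n = 12/√49 = 1.7143
Critical values: μ₀ ± z_0.025×SE = 113 ± 1.960×1.7143
Acceptance region: (109.6400, 116.3600)
Under H₁ (μ = 119): z_high = (116.3600 - 119)/1.7143 = -1.5400, z_low = (109.6400 - 119)/1.7143 = -5.4600
β = P(not reject | H₁) = Φ(-1.5400) - Φ(-5.4600) ≈ 0.0618

Answer: β ≈ 0.0618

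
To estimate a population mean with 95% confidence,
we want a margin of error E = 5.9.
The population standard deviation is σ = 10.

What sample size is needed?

z_0.025 = 1.960
n = (z×σ/E)² = (1.960×10/5.9)²
n = 11.0359
Round up: n = 12

Answer: n = 12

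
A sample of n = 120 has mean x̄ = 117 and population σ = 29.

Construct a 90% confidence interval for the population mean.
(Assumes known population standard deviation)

Answer: (112.6452, 121.3548)

Derivation:
Confidence level: 90%, α = 0.1
z_0.05 = 1.645
SE = σ/√n = 29/√120 = 2.6473
Margin of error = 1.645 × 2.6473 = 4.3548
CI: x̄ ± margin = 117 ± 4.3548
CI: (112.6452, 121.3548)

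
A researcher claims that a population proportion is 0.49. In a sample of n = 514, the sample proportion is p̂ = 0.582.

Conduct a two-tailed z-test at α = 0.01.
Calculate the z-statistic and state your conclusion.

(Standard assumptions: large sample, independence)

Answer: z = 4.1723, reject H₀

Derivation:
H₀: p = 0.49, H₁: p ≠ 0.49
Standard error: SE = √(p₀(1-p₀)/n) = √(0.49×0.51/514) = 0.022050
z-statistic: z = (p̂ - p₀)/SE = (0.582 - 0.49)/0.022050 = 4.1723
Critical value: z_0.005 = ±2.576
p-value < 0.0001
Decision: reject H₀ at α = 0.01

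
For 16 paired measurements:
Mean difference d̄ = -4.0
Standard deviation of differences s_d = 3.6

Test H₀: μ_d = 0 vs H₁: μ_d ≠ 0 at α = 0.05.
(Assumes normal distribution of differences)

Answer: t = -4.4444, reject H₀

Derivation:
df = n - 1 = 15
SE = s_d/√n = 3.6/√16 = 0.9000
t = d̄/SE = -4.0/0.9000 = -4.4444
Critical value: t_{0.025,15} = ±2.131
p-value ≈ 0.0005
Decision: reject H₀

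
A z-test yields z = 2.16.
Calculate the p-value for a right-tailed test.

For z = 2.16:
p = P(Z > 2.16) = 1 - Φ(2.16) = 0.0154

Answer: p-value ≈ 0.0154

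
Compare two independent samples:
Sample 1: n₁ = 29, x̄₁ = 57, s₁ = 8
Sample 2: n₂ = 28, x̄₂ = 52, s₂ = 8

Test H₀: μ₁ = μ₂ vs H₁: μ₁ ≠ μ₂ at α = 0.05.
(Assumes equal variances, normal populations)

Pooled variance: s²_p = [28×8² + 27×8²]/(55) = 64.0000
s_p = 8.0000
SE = s_p×√(1/n₁ + 1/n₂) = 8.0000×√(1/29 + 1/28) = 2.1196
t = (x̄₁ - x̄₂)/SE = (57 - 52)/2.1196 = 2.3589
df = 55, t-critical = ±2.004
Decision: reject H₀

Answer: t = 2.3589, reject H₀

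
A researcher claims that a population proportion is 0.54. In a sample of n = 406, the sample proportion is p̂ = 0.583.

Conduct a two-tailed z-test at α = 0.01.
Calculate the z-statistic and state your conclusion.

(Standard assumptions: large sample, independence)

Answer: z = 1.7384, fail to reject H₀

Derivation:
H₀: p = 0.54, H₁: p ≠ 0.54
Standard error: SE = √(p₀(1-p₀)/n) = √(0.54×0.46/406) = 0.024735
z-statistic: z = (p̂ - p₀)/SE = (0.583 - 0.54)/0.024735 = 1.7384
Critical value: z_0.005 = ±2.576
p-value = 0.0821
Decision: fail to reject H₀ at α = 0.01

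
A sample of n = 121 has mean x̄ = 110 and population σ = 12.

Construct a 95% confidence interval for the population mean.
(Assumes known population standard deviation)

Confidence level: 95%, α = 0.05
z_0.025 = 1.960
SE = σ/√n = 12/√121 = 1.0909
Margin of error = 1.960 × 1.0909 = 2.1382
CI: x̄ ± margin = 110 ± 2.1382
CI: (107.8618, 112.1382)

Answer: (107.8618, 112.1382)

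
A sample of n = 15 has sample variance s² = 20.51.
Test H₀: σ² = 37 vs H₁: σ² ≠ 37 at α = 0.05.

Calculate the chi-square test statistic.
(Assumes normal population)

Answer: χ² = 7.7605, fail to reject H₀

Derivation:
df = n - 1 = 14
χ² = (n-1)s²/σ₀² = 14×20.51/37 = 7.7605
Critical values: χ²_{0.975,14} = 5.629, χ²_{0.025,14} = 26.119
Rejection region: χ² < 5.629 or χ² > 26.119
Decision: fail to reject H₀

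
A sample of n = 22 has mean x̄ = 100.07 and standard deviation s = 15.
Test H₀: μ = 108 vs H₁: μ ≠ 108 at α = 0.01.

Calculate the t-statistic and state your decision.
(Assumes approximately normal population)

df = n - 1 = 21
SE = s/√n = 15/√22 = 3.1980
t = (x̄ - μ₀)/SE = (100.07 - 108)/3.1980 = -2.4797
Critical value: t_{0.005,21} = ±2.831
p-value ≈ 0.0217
Decision: fail to reject H₀

Answer: t = -2.4797, fail to reject H₀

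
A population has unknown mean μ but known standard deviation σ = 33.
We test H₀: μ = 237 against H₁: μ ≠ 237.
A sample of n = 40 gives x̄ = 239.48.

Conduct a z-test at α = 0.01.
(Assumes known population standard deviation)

Standard error: SE = σ/√n = 33/√40 = 5.2178
z-statistic: z = (x̄ - μ₀)/SE = (239.48 - 237)/5.2178 = 0.4753
Critical value: ±2.576
p-value = 0.6346
Decision: fail to reject H₀

Answer: z = 0.4753, fail to reject H₀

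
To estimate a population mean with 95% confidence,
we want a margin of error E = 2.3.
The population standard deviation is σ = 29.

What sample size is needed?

Answer: n = 611

Derivation:
z_0.025 = 1.960
n = (z×σ/E)² = (1.960×29/2.3)²
n = 610.7345
Round up: n = 611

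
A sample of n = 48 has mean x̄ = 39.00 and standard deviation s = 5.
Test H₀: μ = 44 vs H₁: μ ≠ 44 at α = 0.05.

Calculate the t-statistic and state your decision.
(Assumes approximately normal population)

Answer: t = -6.9281, reject H₀

Derivation:
df = n - 1 = 47
SE = s/√n = 5/√48 = 0.7217
t = (x̄ - μ₀)/SE = (39.00 - 44)/0.7217 = -6.9281
Critical value: t_{0.025,47} = ±2.012
p-value < 0.0001
Decision: reject H₀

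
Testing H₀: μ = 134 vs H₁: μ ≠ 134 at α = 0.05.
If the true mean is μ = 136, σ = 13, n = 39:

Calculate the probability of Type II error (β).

SE = σ/√n = 13/√39 = 2.0817
Critical values: μ₀ ± z_0.025×SE = 134 ± 1.960×2.0817
Acceptance region: (129.9199, 138.0801)
Under H₁ (μ = 136): z_high = (138.0801 - 136)/2.0817 = 0.9992, z_low = (129.9199 - 136)/2.0817 = -2.9207
β = P(not reject | H₁) = Φ(0.9992) - Φ(-2.9207) ≈ 0.8394

Answer: β ≈ 0.8394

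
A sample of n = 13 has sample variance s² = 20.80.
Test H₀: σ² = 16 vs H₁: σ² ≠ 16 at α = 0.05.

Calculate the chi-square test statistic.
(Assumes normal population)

df = n - 1 = 12
χ² = (n-1)s²/σ₀² = 12×20.80/16 = 15.6000
Critical values: χ²_{0.975,12} = 4.404, χ²_{0.025,12} = 23.337
Rejection region: χ² < 4.404 or χ² > 23.337
Decision: fail to reject H₀

Answer: χ² = 15.6000, fail to reject H₀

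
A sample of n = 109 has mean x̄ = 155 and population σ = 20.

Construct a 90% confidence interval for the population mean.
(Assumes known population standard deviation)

Confidence level: 90%, α = 0.1
z_0.05 = 1.645
SE = σ/√n = 20/√109 = 1.9157
Margin of error = 1.645 × 1.9157 = 3.1513
CI: x̄ ± margin = 155 ± 3.1513
CI: (151.8487, 158.1513)

Answer: (151.8487, 158.1513)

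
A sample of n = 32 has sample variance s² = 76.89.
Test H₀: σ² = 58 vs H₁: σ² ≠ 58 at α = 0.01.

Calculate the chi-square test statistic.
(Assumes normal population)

Answer: χ² = 41.0964, fail to reject H₀

Derivation:
df = n - 1 = 31
χ² = (n-1)s²/σ₀² = 31×76.89/58 = 41.0964
Critical values: χ²_{0.995,31} = 14.458, χ²_{0.005,31} = 55.003
Rejection region: χ² < 14.458 or χ² > 55.003
Decision: fail to reject H₀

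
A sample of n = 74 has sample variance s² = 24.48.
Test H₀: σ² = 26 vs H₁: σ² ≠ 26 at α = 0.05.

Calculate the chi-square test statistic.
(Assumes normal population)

Answer: χ² = 68.7323, fail to reject H₀

Derivation:
df = n - 1 = 73
χ² = (n-1)s²/σ₀² = 73×24.48/26 = 68.7323
Critical values: χ²_{0.975,73} = 51.265, χ²_{0.025,73} = 98.516
Rejection region: χ² < 51.265 or χ² > 98.516
Decision: fail to reject H₀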